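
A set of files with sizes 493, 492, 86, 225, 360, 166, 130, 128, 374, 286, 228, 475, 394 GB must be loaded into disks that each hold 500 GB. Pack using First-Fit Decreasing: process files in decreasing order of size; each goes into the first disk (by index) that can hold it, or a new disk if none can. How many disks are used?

9 disks

Sorted descending: 493, 492, 475, 394, 374, 360, 286, 228, 225, 166, 130, 128, 86.
disk 1: place 493 GB, 7 GB left
disk 2: place 492 GB, 8 GB left
disk 3: place 475 GB, 25 GB left
disk 4: place 394 GB, 106 GB left
disk 5: place 374 GB, 126 GB left
disk 6: place 360 GB, 140 GB left
disk 7: place 286 GB, 214 GB left
disk 8: place 228 GB, 272 GB left
disk 8: place 225 GB, 47 GB left
disk 7: place 166 GB, 48 GB left
disk 6: place 130 GB, 10 GB left
disk 9: place 128 GB, 372 GB left
disk 4: place 86 GB, 20 GB left
Final disks: [493] [492] [475] [394,86] [374] [360,130] [286,166] [228,225] [128].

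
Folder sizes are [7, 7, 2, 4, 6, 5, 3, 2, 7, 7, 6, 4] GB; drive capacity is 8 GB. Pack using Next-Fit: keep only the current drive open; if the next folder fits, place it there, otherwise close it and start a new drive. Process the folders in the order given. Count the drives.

7 GB → drive 1 (remaining 1 GB)
7 GB → drive 2 (remaining 1 GB)
2 GB → drive 3 (remaining 6 GB)
4 GB → drive 3 (remaining 2 GB)
6 GB → drive 4 (remaining 2 GB)
5 GB → drive 5 (remaining 3 GB)
3 GB → drive 5 (remaining 0 GB)
2 GB → drive 6 (remaining 6 GB)
7 GB → drive 7 (remaining 1 GB)
7 GB → drive 8 (remaining 1 GB)
6 GB → drive 9 (remaining 2 GB)
4 GB → drive 10 (remaining 4 GB)
Final drives: [7] [7] [2,4] [6] [5,3] [2] [7] [7] [6] [4].

10 drives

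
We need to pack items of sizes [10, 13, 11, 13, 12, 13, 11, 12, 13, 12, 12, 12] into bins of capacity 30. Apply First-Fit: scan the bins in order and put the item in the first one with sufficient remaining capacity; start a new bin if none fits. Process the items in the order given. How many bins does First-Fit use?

Put 10 in bin 1; 20 remain.
Put 13 in bin 1; 7 remain.
Put 11 in bin 2; 19 remain.
Put 13 in bin 2; 6 remain.
Put 12 in bin 3; 18 remain.
Put 13 in bin 3; 5 remain.
Put 11 in bin 4; 19 remain.
Put 12 in bin 4; 7 remain.
Put 13 in bin 5; 17 remain.
Put 12 in bin 5; 5 remain.
Put 12 in bin 6; 18 remain.
Put 12 in bin 6; 6 remain.

6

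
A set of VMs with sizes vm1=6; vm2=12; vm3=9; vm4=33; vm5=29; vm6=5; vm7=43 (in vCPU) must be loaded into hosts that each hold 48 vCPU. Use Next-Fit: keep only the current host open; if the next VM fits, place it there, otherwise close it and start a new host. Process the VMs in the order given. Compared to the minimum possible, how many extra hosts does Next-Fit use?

1

Next-Fit: [6,12,9] [33] [29,5] [43] → 4 hosts.
Total size 137 vCPU; any packing needs at least ⌈137/48⌉ = 3 hosts.
An optimal packing achieves that bound: [43,5] [33,12] [29,9,6] → 3 hosts.
Excess: 4 − 3 = 1.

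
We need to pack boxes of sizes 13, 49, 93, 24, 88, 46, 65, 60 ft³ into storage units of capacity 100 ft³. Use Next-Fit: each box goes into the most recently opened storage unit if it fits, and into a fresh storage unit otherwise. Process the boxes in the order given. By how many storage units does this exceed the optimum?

2

Next-Fit: [13,49] [93] [24] [88] [46] [65] [60] → 7 storage units.
Total size 438 ft³; any packing needs at least ⌈438/100⌉ = 5 storage units.
An optimal packing achieves that bound: [93] [88] [65,24] [60,13] [49,46] → 5 storage units.
Excess: 7 − 5 = 2.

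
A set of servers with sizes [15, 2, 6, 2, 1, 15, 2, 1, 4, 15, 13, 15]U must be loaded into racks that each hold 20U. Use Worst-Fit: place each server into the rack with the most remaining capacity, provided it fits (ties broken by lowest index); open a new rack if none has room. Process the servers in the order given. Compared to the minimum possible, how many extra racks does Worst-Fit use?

Worst-Fit: [15,2] [6,2,1,2,1,4] [15] [15] [13] [15] → 6 racks.
Total size 91U; any packing needs at least ⌈91/20⌉ = 5 racks.
An optimal packing achieves that bound: [15,4,1] [15,2,2,1] [15,2] [15] [13,6] → 5 racks.
Excess: 6 − 5 = 1.

1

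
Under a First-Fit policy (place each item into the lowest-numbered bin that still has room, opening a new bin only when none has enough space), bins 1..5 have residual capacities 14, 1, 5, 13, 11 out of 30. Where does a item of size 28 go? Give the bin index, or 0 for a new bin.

No bin has ≥ 28 free, so a new bin is opened.

0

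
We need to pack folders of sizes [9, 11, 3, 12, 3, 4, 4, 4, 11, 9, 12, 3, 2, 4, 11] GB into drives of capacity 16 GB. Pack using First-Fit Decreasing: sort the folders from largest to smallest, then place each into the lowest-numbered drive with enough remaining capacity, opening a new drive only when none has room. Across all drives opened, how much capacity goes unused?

10

Sorted descending: 12, 12, 11, 11, 11, 9, 9, 4, 4, 4, 4, 3, 3, 3, 2.
12 GB → drive 1 (remaining 4 GB)
12 GB → drive 2 (remaining 4 GB)
11 GB → drive 3 (remaining 5 GB)
11 GB → drive 4 (remaining 5 GB)
11 GB → drive 5 (remaining 5 GB)
9 GB → drive 6 (remaining 7 GB)
9 GB → drive 7 (remaining 7 GB)
4 GB → drive 1 (remaining 0 GB)
4 GB → drive 2 (remaining 0 GB)
4 GB → drive 3 (remaining 1 GB)
4 GB → drive 4 (remaining 1 GB)
3 GB → drive 5 (remaining 2 GB)
3 GB → drive 6 (remaining 4 GB)
3 GB → drive 6 (remaining 1 GB)
2 GB → drive 5 (remaining 0 GB)
7 drives × 16 GB = 112 GB; used 102 GB; unused 10 GB.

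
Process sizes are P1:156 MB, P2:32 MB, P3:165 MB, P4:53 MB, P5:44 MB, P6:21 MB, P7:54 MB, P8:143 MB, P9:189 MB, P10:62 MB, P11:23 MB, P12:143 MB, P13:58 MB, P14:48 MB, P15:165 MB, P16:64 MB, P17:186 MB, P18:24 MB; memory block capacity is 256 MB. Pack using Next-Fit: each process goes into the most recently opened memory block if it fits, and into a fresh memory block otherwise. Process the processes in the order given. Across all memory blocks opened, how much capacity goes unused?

674

memory block 1: place P1 (156 MB), 100 MB left
memory block 1: place P2 (32 MB), 68 MB left
memory block 2: place P3 (165 MB), 91 MB left
memory block 2: place P4 (53 MB), 38 MB left
memory block 3: place P5 (44 MB), 212 MB left
memory block 3: place P6 (21 MB), 191 MB left
memory block 3: place P7 (54 MB), 137 MB left
memory block 4: place P8 (143 MB), 113 MB left
memory block 5: place P9 (189 MB), 67 MB left
memory block 5: place P10 (62 MB), 5 MB left
memory block 6: place P11 (23 MB), 233 MB left
memory block 6: place P12 (143 MB), 90 MB left
memory block 6: place P13 (58 MB), 32 MB left
memory block 7: place P14 (48 MB), 208 MB left
memory block 7: place P15 (165 MB), 43 MB left
memory block 8: place P16 (64 MB), 192 MB left
memory block 8: place P17 (186 MB), 6 MB left
memory block 9: place P18 (24 MB), 232 MB left
9 memory blocks × 256 MB = 2304 MB; used 1630 MB; unused 674 MB.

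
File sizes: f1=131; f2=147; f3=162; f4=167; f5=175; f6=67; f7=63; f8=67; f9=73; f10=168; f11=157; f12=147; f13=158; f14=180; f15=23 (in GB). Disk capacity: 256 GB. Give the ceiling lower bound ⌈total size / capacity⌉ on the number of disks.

8 disks

Total size = 131 + 147 + 162 + 167 + 175 + 67 + 63 + 67 + 73 + 168 + 157 + 147 + 158 + 180 + 23 = 1885 GB.
⌈1885 / 256⌉ = 8.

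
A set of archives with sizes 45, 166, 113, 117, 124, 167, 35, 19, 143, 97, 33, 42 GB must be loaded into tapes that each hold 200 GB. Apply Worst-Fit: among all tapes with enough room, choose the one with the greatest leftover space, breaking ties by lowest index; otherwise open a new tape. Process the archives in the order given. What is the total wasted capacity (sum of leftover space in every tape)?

299

Put 45 GB in tape 1; 155 GB remain.
Put 166 GB in tape 2; 34 GB remain.
Put 113 GB in tape 1; 42 GB remain.
Put 117 GB in tape 3; 83 GB remain.
Put 124 GB in tape 4; 76 GB remain.
Put 167 GB in tape 5; 33 GB remain.
Put 35 GB in tape 3; 48 GB remain.
Put 19 GB in tape 4; 57 GB remain.
Put 143 GB in tape 6; 57 GB remain.
Put 97 GB in tape 7; 103 GB remain.
Put 33 GB in tape 7; 70 GB remain.
Put 42 GB in tape 7; 28 GB remain.
7 tapes × 200 GB = 1400 GB; used 1101 GB; unused 299 GB.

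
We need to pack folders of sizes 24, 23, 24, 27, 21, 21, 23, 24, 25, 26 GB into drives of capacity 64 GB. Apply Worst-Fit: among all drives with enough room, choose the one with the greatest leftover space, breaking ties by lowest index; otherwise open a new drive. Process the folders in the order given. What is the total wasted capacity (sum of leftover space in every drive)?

drive 1: place 24 GB, 40 GB left
drive 1: place 23 GB, 17 GB left
drive 2: place 24 GB, 40 GB left
drive 2: place 27 GB, 13 GB left
drive 3: place 21 GB, 43 GB left
drive 3: place 21 GB, 22 GB left
drive 4: place 23 GB, 41 GB left
drive 4: place 24 GB, 17 GB left
drive 5: place 25 GB, 39 GB left
drive 5: place 26 GB, 13 GB left
5 drives × 64 GB = 320 GB; used 238 GB; unused 82 GB.

82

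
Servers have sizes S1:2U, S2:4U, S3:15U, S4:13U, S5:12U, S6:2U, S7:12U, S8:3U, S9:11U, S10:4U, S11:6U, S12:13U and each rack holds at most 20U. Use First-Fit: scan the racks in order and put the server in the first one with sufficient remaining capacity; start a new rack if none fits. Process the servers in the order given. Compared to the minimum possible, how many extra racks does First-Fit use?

0

First-Fit: [2,4,13] [15,2,3] [12,4] [12,6] [11] [13] → 6 racks.
6 servers exceed 10U (half the capacity), and no two of those can share a rack, so at least 6 racks are needed.
So 6 is already optimal.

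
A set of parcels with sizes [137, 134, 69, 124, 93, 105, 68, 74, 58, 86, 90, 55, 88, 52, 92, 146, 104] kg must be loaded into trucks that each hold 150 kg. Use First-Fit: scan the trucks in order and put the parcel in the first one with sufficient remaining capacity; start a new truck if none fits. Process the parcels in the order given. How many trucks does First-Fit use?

13 trucks

137 kg → truck 1 (remaining 13 kg)
134 kg → truck 2 (remaining 16 kg)
69 kg → truck 3 (remaining 81 kg)
124 kg → truck 4 (remaining 26 kg)
93 kg → truck 5 (remaining 57 kg)
105 kg → truck 6 (remaining 45 kg)
68 kg → truck 3 (remaining 13 kg)
74 kg → truck 7 (remaining 76 kg)
58 kg → truck 7 (remaining 18 kg)
86 kg → truck 8 (remaining 64 kg)
90 kg → truck 9 (remaining 60 kg)
55 kg → truck 5 (remaining 2 kg)
88 kg → truck 10 (remaining 62 kg)
52 kg → truck 8 (remaining 12 kg)
92 kg → truck 11 (remaining 58 kg)
146 kg → truck 12 (remaining 4 kg)
104 kg → truck 13 (remaining 46 kg)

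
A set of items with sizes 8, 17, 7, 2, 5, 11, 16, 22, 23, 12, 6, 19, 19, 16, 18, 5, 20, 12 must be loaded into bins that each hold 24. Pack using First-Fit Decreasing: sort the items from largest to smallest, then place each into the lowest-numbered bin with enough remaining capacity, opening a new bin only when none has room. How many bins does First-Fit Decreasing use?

11

Sorted descending: 23, 22, 20, 19, 19, 18, 17, 16, 16, 12, 12, 11, 8, 7, 6, 5, 5, 2.
Put 23 in bin 1; 1 remain.
Put 22 in bin 2; 2 remain.
Put 20 in bin 3; 4 remain.
Put 19 in bin 4; 5 remain.
Put 19 in bin 5; 5 remain.
Put 18 in bin 6; 6 remain.
Put 17 in bin 7; 7 remain.
Put 16 in bin 8; 8 remain.
Put 16 in bin 9; 8 remain.
Put 12 in bin 10; 12 remain.
Put 12 in bin 10; 0 remain.
Put 11 in bin 11; 13 remain.
Put 8 in bin 8; 0 remain.
Put 7 in bin 7; 0 remain.
Put 6 in bin 6; 0 remain.
Put 5 in bin 4; 0 remain.
Put 5 in bin 5; 0 remain.
Put 2 in bin 2; 0 remain.
Final bins: [23] [22,2] [20] [19,5] [19,5] [18,6] [17,7] [16,8] [16] [12,12] [11].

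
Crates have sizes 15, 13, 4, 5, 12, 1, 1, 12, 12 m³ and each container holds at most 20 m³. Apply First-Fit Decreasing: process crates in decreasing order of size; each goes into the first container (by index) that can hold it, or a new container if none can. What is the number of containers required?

Sorted descending: 15, 13, 12, 12, 12, 5, 4, 1, 1.
Put 15 m³ in container 1; 5 m³ remain.
Put 13 m³ in container 2; 7 m³ remain.
Put 12 m³ in container 3; 8 m³ remain.
Put 12 m³ in container 4; 8 m³ remain.
Put 12 m³ in container 5; 8 m³ remain.
Put 5 m³ in container 1; 0 m³ remain.
Put 4 m³ in container 2; 3 m³ remain.
Put 1 m³ in container 2; 2 m³ remain.
Put 1 m³ in container 2; 1 m³ remain.
Final containers: [15,5] [13,4,1,1] [12] [12] [12].

5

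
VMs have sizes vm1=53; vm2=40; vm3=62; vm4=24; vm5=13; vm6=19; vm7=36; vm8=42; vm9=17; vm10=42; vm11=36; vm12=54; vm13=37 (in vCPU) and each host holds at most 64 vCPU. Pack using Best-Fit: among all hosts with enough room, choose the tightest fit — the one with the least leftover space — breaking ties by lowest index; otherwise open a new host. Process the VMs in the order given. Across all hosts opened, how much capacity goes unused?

165

vm1 (53 vCPU) → host 1 (remaining 11 vCPU)
vm2 (40 vCPU) → host 2 (remaining 24 vCPU)
vm3 (62 vCPU) → host 3 (remaining 2 vCPU)
vm4 (24 vCPU) → host 2 (remaining 0 vCPU)
vm5 (13 vCPU) → host 4 (remaining 51 vCPU)
vm6 (19 vCPU) → host 4 (remaining 32 vCPU)
vm7 (36 vCPU) → host 5 (remaining 28 vCPU)
vm8 (42 vCPU) → host 6 (remaining 22 vCPU)
vm9 (17 vCPU) → host 6 (remaining 5 vCPU)
vm10 (42 vCPU) → host 7 (remaining 22 vCPU)
vm11 (36 vCPU) → host 8 (remaining 28 vCPU)
vm12 (54 vCPU) → host 9 (remaining 10 vCPU)
vm13 (37 vCPU) → host 10 (remaining 27 vCPU)
10 hosts × 64 vCPU = 640 vCPU; used 475 vCPU; unused 165 vCPU.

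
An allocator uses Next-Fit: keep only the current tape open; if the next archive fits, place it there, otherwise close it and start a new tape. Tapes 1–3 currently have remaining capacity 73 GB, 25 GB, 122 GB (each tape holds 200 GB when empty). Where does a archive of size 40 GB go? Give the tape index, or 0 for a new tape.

3

Next-Fit only looks at tape 3, which has 122 GB free.
40 GB fits there.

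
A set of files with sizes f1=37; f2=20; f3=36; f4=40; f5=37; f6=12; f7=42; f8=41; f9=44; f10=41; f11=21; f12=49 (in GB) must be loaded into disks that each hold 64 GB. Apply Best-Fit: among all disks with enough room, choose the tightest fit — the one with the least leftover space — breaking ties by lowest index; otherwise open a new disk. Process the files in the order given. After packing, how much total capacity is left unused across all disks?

156

Put f1 (37 GB) in disk 1; 27 GB remain.
Put f2 (20 GB) in disk 1; 7 GB remain.
Put f3 (36 GB) in disk 2; 28 GB remain.
Put f4 (40 GB) in disk 3; 24 GB remain.
Put f5 (37 GB) in disk 4; 27 GB remain.
Put f6 (12 GB) in disk 3; 12 GB remain.
Put f7 (42 GB) in disk 5; 22 GB remain.
Put f8 (41 GB) in disk 6; 23 GB remain.
Put f9 (44 GB) in disk 7; 20 GB remain.
Put f10 (41 GB) in disk 8; 23 GB remain.
Put f11 (21 GB) in disk 5; 1 GB remain.
Put f12 (49 GB) in disk 9; 15 GB remain.
9 disks × 64 GB = 576 GB; used 420 GB; unused 156 GB.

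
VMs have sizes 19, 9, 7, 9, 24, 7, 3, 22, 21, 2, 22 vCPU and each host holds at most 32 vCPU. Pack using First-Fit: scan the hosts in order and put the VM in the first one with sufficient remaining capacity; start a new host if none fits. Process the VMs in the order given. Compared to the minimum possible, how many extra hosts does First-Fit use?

1

First-Fit: [19,9,3] [7,9,7,2] [24] [22] [21] [22] → 6 hosts.
Total size 145 vCPU; any packing needs at least ⌈145/32⌉ = 5 hosts.
An optimal packing achieves that bound: [24,7] [22,9] [22,9] [21,7,3] [19,2] → 5 hosts.
Excess: 6 − 5 = 1.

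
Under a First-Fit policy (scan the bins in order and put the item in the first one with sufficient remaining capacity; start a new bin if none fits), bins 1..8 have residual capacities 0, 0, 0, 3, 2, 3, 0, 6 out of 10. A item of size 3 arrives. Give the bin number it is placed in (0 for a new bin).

Bins with room: bin 4 (3), bin 6 (3), bin 8 (6).
The first with room is bin 4.

4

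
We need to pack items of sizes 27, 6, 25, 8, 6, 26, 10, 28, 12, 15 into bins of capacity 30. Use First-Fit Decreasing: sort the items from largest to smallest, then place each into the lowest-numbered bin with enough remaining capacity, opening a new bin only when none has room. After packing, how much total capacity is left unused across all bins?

17

Sorted descending: 28, 27, 26, 25, 15, 12, 10, 8, 6, 6.
28 → bin 1 (remaining 2)
27 → bin 2 (remaining 3)
26 → bin 3 (remaining 4)
25 → bin 4 (remaining 5)
15 → bin 5 (remaining 15)
12 → bin 5 (remaining 3)
10 → bin 6 (remaining 20)
8 → bin 6 (remaining 12)
6 → bin 6 (remaining 6)
6 → bin 6 (remaining 0)
6 bins × 30 = 180; used 163; unused 17.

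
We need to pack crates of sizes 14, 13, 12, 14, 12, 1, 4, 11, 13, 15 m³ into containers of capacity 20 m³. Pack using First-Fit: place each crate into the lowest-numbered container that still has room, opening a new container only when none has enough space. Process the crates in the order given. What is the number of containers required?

8 containers

14 m³ → container 1 (remaining 6 m³)
13 m³ → container 2 (remaining 7 m³)
12 m³ → container 3 (remaining 8 m³)
14 m³ → container 4 (remaining 6 m³)
12 m³ → container 5 (remaining 8 m³)
1 m³ → container 1 (remaining 5 m³)
4 m³ → container 1 (remaining 1 m³)
11 m³ → container 6 (remaining 9 m³)
13 m³ → container 7 (remaining 7 m³)
15 m³ → container 8 (remaining 5 m³)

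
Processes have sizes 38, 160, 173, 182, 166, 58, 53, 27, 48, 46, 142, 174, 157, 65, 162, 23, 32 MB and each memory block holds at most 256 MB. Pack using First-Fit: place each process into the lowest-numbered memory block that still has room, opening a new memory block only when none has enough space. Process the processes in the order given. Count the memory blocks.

8 memory blocks

Put 38 MB in memory block 1; 218 MB remain.
Put 160 MB in memory block 1; 58 MB remain.
Put 173 MB in memory block 2; 83 MB remain.
Put 182 MB in memory block 3; 74 MB remain.
Put 166 MB in memory block 4; 90 MB remain.
Put 58 MB in memory block 1; 0 MB remain.
Put 53 MB in memory block 2; 30 MB remain.
Put 27 MB in memory block 2; 3 MB remain.
Put 48 MB in memory block 3; 26 MB remain.
Put 46 MB in memory block 4; 44 MB remain.
Put 142 MB in memory block 5; 114 MB remain.
Put 174 MB in memory block 6; 82 MB remain.
Put 157 MB in memory block 7; 99 MB remain.
Put 65 MB in memory block 5; 49 MB remain.
Put 162 MB in memory block 8; 94 MB remain.
Put 23 MB in memory block 3; 3 MB remain.
Put 32 MB in memory block 4; 12 MB remain.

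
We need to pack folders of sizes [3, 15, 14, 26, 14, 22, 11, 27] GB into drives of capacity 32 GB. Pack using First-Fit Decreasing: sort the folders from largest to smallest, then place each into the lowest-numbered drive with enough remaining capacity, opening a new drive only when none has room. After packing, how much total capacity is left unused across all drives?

Sorted descending: 27, 26, 22, 15, 14, 14, 11, 3.
27 GB → drive 1 (remaining 5 GB)
26 GB → drive 2 (remaining 6 GB)
22 GB → drive 3 (remaining 10 GB)
15 GB → drive 4 (remaining 17 GB)
14 GB → drive 4 (remaining 3 GB)
14 GB → drive 5 (remaining 18 GB)
11 GB → drive 5 (remaining 7 GB)
3 GB → drive 1 (remaining 2 GB)
5 drives × 32 GB = 160 GB; used 132 GB; unused 28 GB.

28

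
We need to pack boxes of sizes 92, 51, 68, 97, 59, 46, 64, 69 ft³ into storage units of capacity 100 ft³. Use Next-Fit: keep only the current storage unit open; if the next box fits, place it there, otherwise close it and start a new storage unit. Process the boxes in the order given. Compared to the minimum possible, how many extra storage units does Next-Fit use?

1

Next-Fit: [92] [51] [68] [97] [59] [46] [64] [69] → 8 storage units.
7 boxes exceed 50 ft³ (half the capacity), and no two of those can share a storage unit, so at least 7 storage units are needed.
An optimal packing achieves that bound: [97] [92] [69] [68] [64] [59] [51,46] → 7 storage units.
Excess: 8 − 7 = 1.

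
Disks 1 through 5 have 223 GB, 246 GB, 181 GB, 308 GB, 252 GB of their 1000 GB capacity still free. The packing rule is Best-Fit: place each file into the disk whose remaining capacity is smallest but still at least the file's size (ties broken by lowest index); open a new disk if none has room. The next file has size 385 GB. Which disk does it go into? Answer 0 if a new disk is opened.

No disk has ≥ 385 GB free, so a new disk is opened.

0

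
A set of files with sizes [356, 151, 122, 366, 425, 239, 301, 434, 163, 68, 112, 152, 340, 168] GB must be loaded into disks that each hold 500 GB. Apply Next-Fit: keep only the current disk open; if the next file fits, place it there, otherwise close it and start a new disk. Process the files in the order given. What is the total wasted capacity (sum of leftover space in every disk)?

disk 1: place 356 GB, 144 GB left
disk 2: place 151 GB, 349 GB left
disk 2: place 122 GB, 227 GB left
disk 3: place 366 GB, 134 GB left
disk 4: place 425 GB, 75 GB left
disk 5: place 239 GB, 261 GB left
disk 6: place 301 GB, 199 GB left
disk 7: place 434 GB, 66 GB left
disk 8: place 163 GB, 337 GB left
disk 8: place 68 GB, 269 GB left
disk 8: place 112 GB, 157 GB left
disk 8: place 152 GB, 5 GB left
disk 9: place 340 GB, 160 GB left
disk 10: place 168 GB, 332 GB left
10 disks × 500 GB = 5000 GB; used 3397 GB; unused 1603 GB.

1603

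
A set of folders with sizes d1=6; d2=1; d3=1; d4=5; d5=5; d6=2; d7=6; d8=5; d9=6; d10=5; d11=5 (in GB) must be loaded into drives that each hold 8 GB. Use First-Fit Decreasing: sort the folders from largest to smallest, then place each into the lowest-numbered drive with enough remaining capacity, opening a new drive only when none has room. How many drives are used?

Sorted descending: 6, 6, 6, 5, 5, 5, 5, 5, 2, 1, 1.
drive 1: place 6 GB, 2 GB left
drive 2: place 6 GB, 2 GB left
drive 3: place 6 GB, 2 GB left
drive 4: place 5 GB, 3 GB left
drive 5: place 5 GB, 3 GB left
drive 6: place 5 GB, 3 GB left
drive 7: place 5 GB, 3 GB left
drive 8: place 5 GB, 3 GB left
drive 1: place 2 GB, 0 GB left
drive 2: place 1 GB, 1 GB left
drive 2: place 1 GB, 0 GB left
Final drives: [6,2] [6,1,1] [6] [5] [5] [5] [5] [5].

8 drives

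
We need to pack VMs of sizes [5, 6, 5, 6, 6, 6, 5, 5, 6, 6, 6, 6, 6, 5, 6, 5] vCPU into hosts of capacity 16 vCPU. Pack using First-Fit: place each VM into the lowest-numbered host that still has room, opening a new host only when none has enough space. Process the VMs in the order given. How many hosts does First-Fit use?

7

5 vCPU → host 1 (remaining 11 vCPU)
6 vCPU → host 1 (remaining 5 vCPU)
5 vCPU → host 1 (remaining 0 vCPU)
6 vCPU → host 2 (remaining 10 vCPU)
6 vCPU → host 2 (remaining 4 vCPU)
6 vCPU → host 3 (remaining 10 vCPU)
5 vCPU → host 3 (remaining 5 vCPU)
5 vCPU → host 3 (remaining 0 vCPU)
6 vCPU → host 4 (remaining 10 vCPU)
6 vCPU → host 4 (remaining 4 vCPU)
6 vCPU → host 5 (remaining 10 vCPU)
6 vCPU → host 5 (remaining 4 vCPU)
6 vCPU → host 6 (remaining 10 vCPU)
5 vCPU → host 6 (remaining 5 vCPU)
6 vCPU → host 7 (remaining 10 vCPU)
5 vCPU → host 6 (remaining 0 vCPU)
Final hosts: [5,6,5] [6,6] [6,5,5] [6,6] [6,6] [6,5,5] [6].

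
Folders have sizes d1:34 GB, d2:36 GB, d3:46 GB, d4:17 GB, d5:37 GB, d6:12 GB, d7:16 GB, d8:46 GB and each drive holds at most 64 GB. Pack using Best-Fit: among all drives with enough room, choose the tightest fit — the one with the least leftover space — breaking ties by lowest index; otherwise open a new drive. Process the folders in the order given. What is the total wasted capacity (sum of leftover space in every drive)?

76

d1 (34 GB) → drive 1 (remaining 30 GB)
d2 (36 GB) → drive 2 (remaining 28 GB)
d3 (46 GB) → drive 3 (remaining 18 GB)
d4 (17 GB) → drive 3 (remaining 1 GB)
d5 (37 GB) → drive 4 (remaining 27 GB)
d6 (12 GB) → drive 4 (remaining 15 GB)
d7 (16 GB) → drive 2 (remaining 12 GB)
d8 (46 GB) → drive 5 (remaining 18 GB)
5 drives × 64 GB = 320 GB; used 244 GB; unused 76 GB.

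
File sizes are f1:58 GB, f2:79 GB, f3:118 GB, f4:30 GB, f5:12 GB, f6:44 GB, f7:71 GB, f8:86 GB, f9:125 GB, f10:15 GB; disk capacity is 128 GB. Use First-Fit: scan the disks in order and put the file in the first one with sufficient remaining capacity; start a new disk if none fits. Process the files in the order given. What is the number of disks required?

6

f1 (58 GB) → disk 1 (remaining 70 GB)
f2 (79 GB) → disk 2 (remaining 49 GB)
f3 (118 GB) → disk 3 (remaining 10 GB)
f4 (30 GB) → disk 1 (remaining 40 GB)
f5 (12 GB) → disk 1 (remaining 28 GB)
f6 (44 GB) → disk 2 (remaining 5 GB)
f7 (71 GB) → disk 4 (remaining 57 GB)
f8 (86 GB) → disk 5 (remaining 42 GB)
f9 (125 GB) → disk 6 (remaining 3 GB)
f10 (15 GB) → disk 1 (remaining 13 GB)
Final disks: [58,30,12,15] [79,44] [118] [71] [86] [125].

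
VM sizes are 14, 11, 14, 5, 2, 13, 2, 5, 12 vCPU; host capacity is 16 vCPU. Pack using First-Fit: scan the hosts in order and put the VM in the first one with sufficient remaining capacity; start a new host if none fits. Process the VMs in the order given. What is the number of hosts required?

6

Put 14 vCPU in host 1; 2 vCPU remain.
Put 11 vCPU in host 2; 5 vCPU remain.
Put 14 vCPU in host 3; 2 vCPU remain.
Put 5 vCPU in host 2; 0 vCPU remain.
Put 2 vCPU in host 1; 0 vCPU remain.
Put 13 vCPU in host 4; 3 vCPU remain.
Put 2 vCPU in host 3; 0 vCPU remain.
Put 5 vCPU in host 5; 11 vCPU remain.
Put 12 vCPU in host 6; 4 vCPU remain.
Final hosts: [14,2] [11,5] [14,2] [13] [5] [12].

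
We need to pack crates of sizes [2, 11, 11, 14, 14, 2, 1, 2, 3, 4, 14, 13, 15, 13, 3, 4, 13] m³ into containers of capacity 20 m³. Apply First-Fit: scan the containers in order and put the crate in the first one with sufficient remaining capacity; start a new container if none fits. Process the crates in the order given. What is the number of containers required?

container 1: place 2 m³, 18 m³ left
container 1: place 11 m³, 7 m³ left
container 2: place 11 m³, 9 m³ left
container 3: place 14 m³, 6 m³ left
container 4: place 14 m³, 6 m³ left
container 1: place 2 m³, 5 m³ left
container 1: place 1 m³, 4 m³ left
container 1: place 2 m³, 2 m³ left
container 2: place 3 m³, 6 m³ left
container 2: place 4 m³, 2 m³ left
container 5: place 14 m³, 6 m³ left
container 6: place 13 m³, 7 m³ left
container 7: place 15 m³, 5 m³ left
container 8: place 13 m³, 7 m³ left
container 3: place 3 m³, 3 m³ left
container 4: place 4 m³, 2 m³ left
container 9: place 13 m³, 7 m³ left
Final containers: [2,11,2,1,2] [11,3,4] [14,3] [14,4] [14] [13] [15] [13] [13].

9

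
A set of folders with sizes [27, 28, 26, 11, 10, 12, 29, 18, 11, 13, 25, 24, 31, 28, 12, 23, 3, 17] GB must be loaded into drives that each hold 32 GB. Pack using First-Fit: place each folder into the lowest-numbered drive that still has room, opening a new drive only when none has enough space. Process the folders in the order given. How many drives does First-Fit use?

Put 27 GB in drive 1; 5 GB remain.
Put 28 GB in drive 2; 4 GB remain.
Put 26 GB in drive 3; 6 GB remain.
Put 11 GB in drive 4; 21 GB remain.
Put 10 GB in drive 4; 11 GB remain.
Put 12 GB in drive 5; 20 GB remain.
Put 29 GB in drive 6; 3 GB remain.
Put 18 GB in drive 5; 2 GB remain.
Put 11 GB in drive 4; 0 GB remain.
Put 13 GB in drive 7; 19 GB remain.
Put 25 GB in drive 8; 7 GB remain.
Put 24 GB in drive 9; 8 GB remain.
Put 31 GB in drive 10; 1 GB remain.
Put 28 GB in drive 11; 4 GB remain.
Put 12 GB in drive 7; 7 GB remain.
Put 23 GB in drive 12; 9 GB remain.
Put 3 GB in drive 1; 2 GB remain.
Put 17 GB in drive 13; 15 GB remain.

13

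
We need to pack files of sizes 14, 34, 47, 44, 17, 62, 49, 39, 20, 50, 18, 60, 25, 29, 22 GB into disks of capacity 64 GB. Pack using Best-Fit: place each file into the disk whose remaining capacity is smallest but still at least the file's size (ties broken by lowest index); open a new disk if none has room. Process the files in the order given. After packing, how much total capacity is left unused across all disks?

14 GB → disk 1 (remaining 50 GB)
34 GB → disk 1 (remaining 16 GB)
47 GB → disk 2 (remaining 17 GB)
44 GB → disk 3 (remaining 20 GB)
17 GB → disk 2 (remaining 0 GB)
62 GB → disk 4 (remaining 2 GB)
49 GB → disk 5 (remaining 15 GB)
39 GB → disk 6 (remaining 25 GB)
20 GB → disk 3 (remaining 0 GB)
50 GB → disk 7 (remaining 14 GB)
18 GB → disk 6 (remaining 7 GB)
60 GB → disk 8 (remaining 4 GB)
25 GB → disk 9 (remaining 39 GB)
29 GB → disk 9 (remaining 10 GB)
22 GB → disk 10 (remaining 42 GB)
10 disks × 64 GB = 640 GB; used 530 GB; unused 110 GB.

110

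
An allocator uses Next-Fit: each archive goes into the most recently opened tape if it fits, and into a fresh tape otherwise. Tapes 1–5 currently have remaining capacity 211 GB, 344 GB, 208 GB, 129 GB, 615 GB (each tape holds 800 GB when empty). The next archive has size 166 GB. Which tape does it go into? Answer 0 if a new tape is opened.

Next-Fit only looks at tape 5, which has 615 GB free.
166 GB fits there.

5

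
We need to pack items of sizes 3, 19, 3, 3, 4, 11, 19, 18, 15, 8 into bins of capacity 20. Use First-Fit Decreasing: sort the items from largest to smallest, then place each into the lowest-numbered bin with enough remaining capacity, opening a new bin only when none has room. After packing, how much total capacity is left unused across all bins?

17

Sorted descending: 19, 19, 18, 15, 11, 8, 4, 3, 3, 3.
19 → bin 1 (remaining 1)
19 → bin 2 (remaining 1)
18 → bin 3 (remaining 2)
15 → bin 4 (remaining 5)
11 → bin 5 (remaining 9)
8 → bin 5 (remaining 1)
4 → bin 4 (remaining 1)
3 → bin 6 (remaining 17)
3 → bin 6 (remaining 14)
3 → bin 6 (remaining 11)
6 bins × 20 = 120; used 103; unused 17.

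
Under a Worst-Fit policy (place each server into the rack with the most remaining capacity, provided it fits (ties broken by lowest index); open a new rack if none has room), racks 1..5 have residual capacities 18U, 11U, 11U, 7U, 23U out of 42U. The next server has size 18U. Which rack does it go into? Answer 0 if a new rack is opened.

5

Racks with room: rack 1 (18U), rack 5 (23U).
Most room is rack 5 with 23U free.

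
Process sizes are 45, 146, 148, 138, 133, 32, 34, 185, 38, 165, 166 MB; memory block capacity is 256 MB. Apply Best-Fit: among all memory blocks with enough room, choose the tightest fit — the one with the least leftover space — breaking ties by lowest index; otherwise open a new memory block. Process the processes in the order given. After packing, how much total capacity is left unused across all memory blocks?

562

memory block 1: place 45 MB, 211 MB left
memory block 1: place 146 MB, 65 MB left
memory block 2: place 148 MB, 108 MB left
memory block 3: place 138 MB, 118 MB left
memory block 4: place 133 MB, 123 MB left
memory block 1: place 32 MB, 33 MB left
memory block 2: place 34 MB, 74 MB left
memory block 5: place 185 MB, 71 MB left
memory block 5: place 38 MB, 33 MB left
memory block 6: place 165 MB, 91 MB left
memory block 7: place 166 MB, 90 MB left
7 memory blocks × 256 MB = 1792 MB; used 1230 MB; unused 562 MB.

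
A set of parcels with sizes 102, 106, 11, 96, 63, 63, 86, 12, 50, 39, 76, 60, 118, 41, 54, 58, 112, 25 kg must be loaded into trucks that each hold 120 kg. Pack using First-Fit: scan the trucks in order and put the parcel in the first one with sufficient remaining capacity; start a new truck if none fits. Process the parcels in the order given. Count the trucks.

11 trucks

102 kg → truck 1 (remaining 18 kg)
106 kg → truck 2 (remaining 14 kg)
11 kg → truck 1 (remaining 7 kg)
96 kg → truck 3 (remaining 24 kg)
63 kg → truck 4 (remaining 57 kg)
63 kg → truck 5 (remaining 57 kg)
86 kg → truck 6 (remaining 34 kg)
12 kg → truck 2 (remaining 2 kg)
50 kg → truck 4 (remaining 7 kg)
39 kg → truck 5 (remaining 18 kg)
76 kg → truck 7 (remaining 44 kg)
60 kg → truck 8 (remaining 60 kg)
118 kg → truck 9 (remaining 2 kg)
41 kg → truck 7 (remaining 3 kg)
54 kg → truck 8 (remaining 6 kg)
58 kg → truck 10 (remaining 62 kg)
112 kg → truck 11 (remaining 8 kg)
25 kg → truck 6 (remaining 9 kg)
Final trucks: [102,11] [106,12] [96] [63,50] [63,39] [86,25] [76,41] [60,54] [118] [58] [112].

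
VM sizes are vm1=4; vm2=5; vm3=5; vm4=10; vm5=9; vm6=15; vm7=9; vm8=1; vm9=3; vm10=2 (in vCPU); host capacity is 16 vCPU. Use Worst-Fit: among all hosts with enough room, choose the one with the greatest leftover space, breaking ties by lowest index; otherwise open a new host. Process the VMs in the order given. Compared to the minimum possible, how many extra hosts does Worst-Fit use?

Worst-Fit: [4,5,5] [10,2] [9,1] [15] [9,3] → 5 hosts.
Total size 63 vCPU; any packing needs at least ⌈63/16⌉ = 4 hosts.
An optimal packing achieves that bound: [15,1] [10,5] [9,5,2] [9,4,3] → 4 hosts.
Excess: 5 − 4 = 1.

1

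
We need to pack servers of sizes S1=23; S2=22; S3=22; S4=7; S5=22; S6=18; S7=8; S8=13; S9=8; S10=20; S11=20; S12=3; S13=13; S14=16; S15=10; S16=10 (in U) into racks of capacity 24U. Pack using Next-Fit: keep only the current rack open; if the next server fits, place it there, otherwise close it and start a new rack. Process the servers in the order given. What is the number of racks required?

13

S1 (23U) → rack 1 (remaining 1U)
S2 (22U) → rack 2 (remaining 2U)
S3 (22U) → rack 3 (remaining 2U)
S4 (7U) → rack 4 (remaining 17U)
S5 (22U) → rack 5 (remaining 2U)
S6 (18U) → rack 6 (remaining 6U)
S7 (8U) → rack 7 (remaining 16U)
S8 (13U) → rack 7 (remaining 3U)
S9 (8U) → rack 8 (remaining 16U)
S10 (20U) → rack 9 (remaining 4U)
S11 (20U) → rack 10 (remaining 4U)
S12 (3U) → rack 10 (remaining 1U)
S13 (13U) → rack 11 (remaining 11U)
S14 (16U) → rack 12 (remaining 8U)
S15 (10U) → rack 13 (remaining 14U)
S16 (10U) → rack 13 (remaining 4U)
Final racks: [23] [22] [22] [7] [22] [18] [8,13] [8] [20] [20,3] [13] [16] [10,10].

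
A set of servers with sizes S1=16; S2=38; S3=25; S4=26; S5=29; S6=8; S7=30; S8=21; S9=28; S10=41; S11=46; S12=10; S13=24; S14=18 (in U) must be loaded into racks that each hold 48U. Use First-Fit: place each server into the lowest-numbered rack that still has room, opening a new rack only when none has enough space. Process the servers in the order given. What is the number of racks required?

9 racks

S1 (16U) → rack 1 (remaining 32U)
S2 (38U) → rack 2 (remaining 10U)
S3 (25U) → rack 1 (remaining 7U)
S4 (26U) → rack 3 (remaining 22U)
S5 (29U) → rack 4 (remaining 19U)
S6 (8U) → rack 2 (remaining 2U)
S7 (30U) → rack 5 (remaining 18U)
S8 (21U) → rack 3 (remaining 1U)
S9 (28U) → rack 6 (remaining 20U)
S10 (41U) → rack 7 (remaining 7U)
S11 (46U) → rack 8 (remaining 2U)
S12 (10U) → rack 4 (remaining 9U)
S13 (24U) → rack 9 (remaining 24U)
S14 (18U) → rack 5 (remaining 0U)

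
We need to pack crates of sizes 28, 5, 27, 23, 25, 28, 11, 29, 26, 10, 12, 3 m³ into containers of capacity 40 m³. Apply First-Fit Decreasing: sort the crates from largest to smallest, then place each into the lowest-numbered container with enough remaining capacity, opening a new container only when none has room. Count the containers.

Sorted descending: 29, 28, 28, 27, 26, 25, 23, 12, 11, 10, 5, 3.
container 1: place 29 m³, 11 m³ left
container 2: place 28 m³, 12 m³ left
container 3: place 28 m³, 12 m³ left
container 4: place 27 m³, 13 m³ left
container 5: place 26 m³, 14 m³ left
container 6: place 25 m³, 15 m³ left
container 7: place 23 m³, 17 m³ left
container 2: place 12 m³, 0 m³ left
container 1: place 11 m³, 0 m³ left
container 3: place 10 m³, 2 m³ left
container 4: place 5 m³, 8 m³ left
container 4: place 3 m³, 5 m³ left
Final containers: [29,11] [28,12] [28,10] [27,5,3] [26] [25] [23].

7 containers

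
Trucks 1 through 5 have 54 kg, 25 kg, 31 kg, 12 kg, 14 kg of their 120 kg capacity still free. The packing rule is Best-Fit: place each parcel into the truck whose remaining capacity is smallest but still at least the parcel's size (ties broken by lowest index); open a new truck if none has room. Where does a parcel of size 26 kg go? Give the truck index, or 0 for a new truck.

3

Trucks with room: truck 1 (54 kg), truck 3 (31 kg).
Tightest fit is truck 3 with 31 kg free.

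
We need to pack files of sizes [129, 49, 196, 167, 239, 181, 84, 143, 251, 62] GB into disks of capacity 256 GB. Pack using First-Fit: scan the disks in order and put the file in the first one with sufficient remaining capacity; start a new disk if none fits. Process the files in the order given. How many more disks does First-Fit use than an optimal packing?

First-Fit: [129,49,62] [196] [167,84] [239] [181] [143] [251] → 7 disks.
7 files exceed 128 GB (half the capacity), and no two of those can share a disk, so at least 7 disks are needed.
So 7 is already optimal.

0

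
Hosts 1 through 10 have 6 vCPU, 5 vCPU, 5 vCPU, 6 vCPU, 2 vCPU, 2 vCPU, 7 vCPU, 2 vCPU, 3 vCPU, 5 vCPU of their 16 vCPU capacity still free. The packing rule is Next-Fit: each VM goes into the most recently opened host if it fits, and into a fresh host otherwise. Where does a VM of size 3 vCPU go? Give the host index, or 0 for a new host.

10

Next-Fit only looks at host 10, which has 5 vCPU free.
3 vCPU fits there.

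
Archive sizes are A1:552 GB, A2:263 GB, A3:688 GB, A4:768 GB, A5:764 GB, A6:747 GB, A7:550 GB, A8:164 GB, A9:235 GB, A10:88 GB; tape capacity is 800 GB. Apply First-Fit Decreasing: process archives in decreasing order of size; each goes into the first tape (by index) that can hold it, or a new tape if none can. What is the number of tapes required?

7

Sorted descending: 768, 764, 747, 688, 552, 550, 263, 235, 164, 88.
Put 768 GB in tape 1; 32 GB remain.
Put 764 GB in tape 2; 36 GB remain.
Put 747 GB in tape 3; 53 GB remain.
Put 688 GB in tape 4; 112 GB remain.
Put 552 GB in tape 5; 248 GB remain.
Put 550 GB in tape 6; 250 GB remain.
Put 263 GB in tape 7; 537 GB remain.
Put 235 GB in tape 5; 13 GB remain.
Put 164 GB in tape 6; 86 GB remain.
Put 88 GB in tape 4; 24 GB remain.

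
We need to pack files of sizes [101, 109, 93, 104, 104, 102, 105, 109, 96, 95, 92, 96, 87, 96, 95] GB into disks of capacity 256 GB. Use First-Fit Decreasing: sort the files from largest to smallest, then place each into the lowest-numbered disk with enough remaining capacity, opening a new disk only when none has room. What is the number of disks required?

Sorted descending: 109, 109, 105, 104, 104, 102, 101, 96, 96, 96, 95, 95, 93, 92, 87.
109 GB → disk 1 (remaining 147 GB)
109 GB → disk 1 (remaining 38 GB)
105 GB → disk 2 (remaining 151 GB)
104 GB → disk 2 (remaining 47 GB)
104 GB → disk 3 (remaining 152 GB)
102 GB → disk 3 (remaining 50 GB)
101 GB → disk 4 (remaining 155 GB)
96 GB → disk 4 (remaining 59 GB)
96 GB → disk 5 (remaining 160 GB)
96 GB → disk 5 (remaining 64 GB)
95 GB → disk 6 (remaining 161 GB)
95 GB → disk 6 (remaining 66 GB)
93 GB → disk 7 (remaining 163 GB)
92 GB → disk 7 (remaining 71 GB)
87 GB → disk 8 (remaining 169 GB)
Final disks: [109,109] [105,104] [104,102] [101,96] [96,96] [95,95] [93,92] [87].

8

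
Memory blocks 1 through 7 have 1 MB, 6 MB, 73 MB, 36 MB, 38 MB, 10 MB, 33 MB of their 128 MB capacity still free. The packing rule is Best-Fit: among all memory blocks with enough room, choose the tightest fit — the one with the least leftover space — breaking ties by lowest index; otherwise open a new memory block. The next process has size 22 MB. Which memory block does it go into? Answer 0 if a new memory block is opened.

Memory blocks with room: memory block 3 (73 MB), memory block 4 (36 MB), memory block 5 (38 MB), memory block 7 (33 MB).
Tightest fit is memory block 7 with 33 MB free.

7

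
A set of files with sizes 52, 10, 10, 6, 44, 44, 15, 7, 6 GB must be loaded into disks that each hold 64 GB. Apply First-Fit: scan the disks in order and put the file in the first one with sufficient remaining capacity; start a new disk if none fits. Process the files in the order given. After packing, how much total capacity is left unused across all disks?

62

Put 52 GB in disk 1; 12 GB remain.
Put 10 GB in disk 1; 2 GB remain.
Put 10 GB in disk 2; 54 GB remain.
Put 6 GB in disk 2; 48 GB remain.
Put 44 GB in disk 2; 4 GB remain.
Put 44 GB in disk 3; 20 GB remain.
Put 15 GB in disk 3; 5 GB remain.
Put 7 GB in disk 4; 57 GB remain.
Put 6 GB in disk 4; 51 GB remain.
4 disks × 64 GB = 256 GB; used 194 GB; unused 62 GB.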